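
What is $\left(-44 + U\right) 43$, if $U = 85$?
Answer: $1763$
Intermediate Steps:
$\left(-44 + U\right) 43 = \left(-44 + 85\right) 43 = 41 \cdot 43 = 1763$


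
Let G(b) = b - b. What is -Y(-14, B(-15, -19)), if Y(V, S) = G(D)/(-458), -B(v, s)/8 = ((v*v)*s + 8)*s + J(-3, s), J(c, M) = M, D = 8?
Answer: 0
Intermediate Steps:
G(b) = 0
B(v, s) = -8*s - 8*s*(8 + s*v²) (B(v, s) = -8*(((v*v)*s + 8)*s + s) = -8*((v²*s + 8)*s + s) = -8*((s*v² + 8)*s + s) = -8*((8 + s*v²)*s + s) = -8*(s*(8 + s*v²) + s) = -8*(s + s*(8 + s*v²)) = -8*s - 8*s*(8 + s*v²))
Y(V, S) = 0 (Y(V, S) = 0/(-458) = 0*(-1/458) = 0)
-Y(-14, B(-15, -19)) = -1*0 = 0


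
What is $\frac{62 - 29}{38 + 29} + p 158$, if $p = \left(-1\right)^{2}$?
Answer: $\frac{10619}{67} \approx 158.49$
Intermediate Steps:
$p = 1$
$\frac{62 - 29}{38 + 29} + p 158 = \frac{62 - 29}{38 + 29} + 1 \cdot 158 = \frac{33}{67} + 158 = \frac{10619}{67}$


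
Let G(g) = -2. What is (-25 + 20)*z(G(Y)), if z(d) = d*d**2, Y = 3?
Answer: 40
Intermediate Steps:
z(d) = d**3
(-25 + 20)*z(G(Y)) = (-25 + 20)*(-2)**3 = -5*(-8) = 40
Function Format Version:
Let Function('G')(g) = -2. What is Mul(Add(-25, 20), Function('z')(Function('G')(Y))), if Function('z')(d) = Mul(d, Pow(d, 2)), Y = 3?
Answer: 40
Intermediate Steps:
Function('z')(d) = Pow(d, 3)
Mul(Add(-25, 20), Function('z')(Function('G')(Y))) = Mul(Add(-25, 20), Pow(-2, 3)) = Mul(-5, -8) = 40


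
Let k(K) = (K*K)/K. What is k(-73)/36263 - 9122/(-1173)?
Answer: 330705457/42536499 ≈ 7.7746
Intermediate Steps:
k(K) = K (k(K) = K²/K = K)
k(-73)/36263 - 9122/(-1173) = -73/36263 - 9122/(-1173) = -73*1/36263 - 9122*(-1/1173) = -73/36263 + 9122/1173 = 330705457/42536499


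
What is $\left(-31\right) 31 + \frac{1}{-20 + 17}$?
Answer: $- \frac{2884}{3} \approx -961.33$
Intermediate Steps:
$\left(-31\right) 31 + \frac{1}{-20 + 17} = -961 + \frac{1}{-3} = -961 - \frac{1}{3} = - \frac{2884}{3}$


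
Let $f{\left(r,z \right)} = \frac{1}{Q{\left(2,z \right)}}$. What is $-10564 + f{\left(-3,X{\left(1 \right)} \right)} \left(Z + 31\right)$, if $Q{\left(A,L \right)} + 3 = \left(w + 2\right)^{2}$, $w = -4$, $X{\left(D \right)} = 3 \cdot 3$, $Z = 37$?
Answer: $-10496$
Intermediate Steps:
$X{\left(D \right)} = 9$
$Q{\left(A,L \right)} = 1$ ($Q{\left(A,L \right)} = -3 + \left(-4 + 2\right)^{2} = -3 + \left(-2\right)^{2} = -3 + 4 = 1$)
$f{\left(r,z \right)} = 1$ ($f{\left(r,z \right)} = 1^{-1} = 1$)
$-10564 + f{\left(-3,X{\left(1 \right)} \right)} \left(Z + 31\right) = -10564 + 1 \left(37 + 31\right) = -10564 + 1 \cdot 68 = -10564 + 68 = -10496$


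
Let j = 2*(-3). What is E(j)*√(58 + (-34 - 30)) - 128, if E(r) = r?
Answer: -128 - 6*I*√6 ≈ -128.0 - 14.697*I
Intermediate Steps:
j = -6
E(j)*√(58 + (-34 - 30)) - 128 = -6*√(58 + (-34 - 30)) - 128 = -6*√(58 - 64) - 128 = -6*I*√6 - 128 = -128 - 6*I*√6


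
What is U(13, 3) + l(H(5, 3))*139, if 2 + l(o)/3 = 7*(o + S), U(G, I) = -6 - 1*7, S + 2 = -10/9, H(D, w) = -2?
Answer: -47299/3 ≈ -15766.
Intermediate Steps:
S = -28/9 (S = -2 - 10/9 = -28/9 ≈ -3.1111)
U(G, I) = -13 (U(G, I) = -6 - 7 = -13)
l(o) = -214/3 + 21*o (l(o) = -6 + 3*(7*(o - 28/9)) = -6 + 3*(7*(-28/9 + o)) = -6 + 3*(-196/9 + 7*o) = -6 + (-196/3 + 21*o) = -214/3 + 21*o)
U(13, 3) + l(H(5, 3))*139 = -13 + (-214/3 + 21*(-2))*139 = -13 + (-214/3 - 42)*139 = -13 - 340/3*139 = -13 - 47260/3 = -47299/3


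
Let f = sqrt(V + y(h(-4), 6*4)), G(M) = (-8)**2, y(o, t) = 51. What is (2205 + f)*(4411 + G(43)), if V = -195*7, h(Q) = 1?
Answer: 9867375 + 13425*I*sqrt(146) ≈ 9.8674e+6 + 1.6222e+5*I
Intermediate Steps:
V = -1365
G(M) = 64
f = 3*I*sqrt(146) (f = sqrt(-1365 + 51) = sqrt(-1314) = 3*I*sqrt(146) ≈ 36.249*I)
(2205 + f)*(4411 + G(43)) = (2205 + 3*I*sqrt(146))*(4411 + 64) = (2205 + 3*I*sqrt(146))*4475 = 9867375 + 13425*I*sqrt(146)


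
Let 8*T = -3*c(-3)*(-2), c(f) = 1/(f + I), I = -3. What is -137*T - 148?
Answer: -1047/8 ≈ -130.88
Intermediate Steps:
c(f) = 1/(-3 + f) (c(f) = 1/(f - 3) = 1/(-3 + f))
T = -⅛ (T = (-3/(-3 - 3)*(-2))/8 = (-3/(-6)*(-2))/8 = (-3*(-⅙)*(-2))/8 = ((½)*(-2))/8 = (⅛)*(-1) = -⅛ ≈ -0.12500)
-137*T - 148 = -137*(-⅛) - 148 = 137/8 - 148 = -1047/8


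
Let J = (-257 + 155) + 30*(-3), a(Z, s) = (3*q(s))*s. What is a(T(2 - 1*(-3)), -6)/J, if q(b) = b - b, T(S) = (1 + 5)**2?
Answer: 0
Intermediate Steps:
T(S) = 36 (T(S) = 6**2 = 36)
q(b) = 0
a(Z, s) = 0 (a(Z, s) = (3*0)*s = 0*s = 0)
J = -192 (J = -102 - 90 = -192)
a(T(2 - 1*(-3)), -6)/J = 0/(-192) = 0*(-1/192) = 0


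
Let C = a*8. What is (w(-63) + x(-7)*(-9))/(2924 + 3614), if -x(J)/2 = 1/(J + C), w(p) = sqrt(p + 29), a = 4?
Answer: 9/81725 + I*sqrt(34)/6538 ≈ 0.00011013 + 0.00089186*I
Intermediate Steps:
w(p) = sqrt(29 + p)
C = 32 (C = 4*8 = 32)
x(J) = -2/(32 + J) (x(J) = -2/(J + 32) = -2/(32 + J))
(w(-63) + x(-7)*(-9))/(2924 + 3614) = (sqrt(29 - 63) - 2/(32 - 7)*(-9))/(2924 + 3614) = (sqrt(-34) - 2/25*(-9))/6538 = (I*sqrt(34) - 2*1/25*(-9))*(1/6538) = (I*sqrt(34) - 2/25*(-9))*(1/6538) = (I*sqrt(34) + 18/25)*(1/6538) = (18/25 + I*sqrt(34))*(1/6538) = 9/81725 + I*sqrt(34)/6538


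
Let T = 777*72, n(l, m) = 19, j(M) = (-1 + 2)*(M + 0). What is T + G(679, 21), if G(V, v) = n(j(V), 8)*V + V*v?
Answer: 83104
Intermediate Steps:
j(M) = M (j(M) = 1*M = M)
G(V, v) = 19*V + V*v
T = 55944
T + G(679, 21) = 55944 + 679*(19 + 21) = 55944 + 679*40 = 55944 + 27160 = 83104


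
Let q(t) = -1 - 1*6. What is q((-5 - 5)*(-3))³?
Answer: -343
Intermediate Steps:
q(t) = -7 (q(t) = -1 - 6 = -7)
q((-5 - 5)*(-3))³ = (-7)³ = -343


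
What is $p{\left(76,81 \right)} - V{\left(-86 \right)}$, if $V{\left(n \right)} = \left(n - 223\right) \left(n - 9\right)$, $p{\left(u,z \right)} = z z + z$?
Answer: $-22713$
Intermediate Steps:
$p{\left(u,z \right)} = z + z^{2}$ ($p{\left(u,z \right)} = z^{2} + z = z + z^{2}$)
$V{\left(n \right)} = \left(-223 + n\right) \left(-9 + n\right)$
$p{\left(76,81 \right)} - V{\left(-86 \right)} = 81 \left(1 + 81\right) - \left(2007 + \left(-86\right)^{2} - -19952\right) = 81 \cdot 82 - \left(2007 + 7396 + 19952\right) = 6642 - 29355 = -22713$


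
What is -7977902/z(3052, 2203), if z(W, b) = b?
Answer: -7977902/2203 ≈ -3621.4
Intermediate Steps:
-7977902/z(3052, 2203) = -7977902/2203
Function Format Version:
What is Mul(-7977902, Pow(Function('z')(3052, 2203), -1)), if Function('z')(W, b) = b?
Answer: Rational(-7977902, 2203) ≈ -3621.4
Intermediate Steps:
Mul(-7977902, Pow(Function('z')(3052, 2203), -1)) = Mul(-7977902, Pow(2203, -1)) = Mul(-7977902, Rational(1, 2203)) = Rational(-7977902, 2203)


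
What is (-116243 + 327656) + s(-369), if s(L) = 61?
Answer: 211474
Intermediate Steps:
(-116243 + 327656) + s(-369) = (-116243 + 327656) + 61 = 211413 + 61 = 211474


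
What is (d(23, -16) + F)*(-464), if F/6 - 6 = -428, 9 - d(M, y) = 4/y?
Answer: 1170556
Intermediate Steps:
d(M, y) = 9 - 4/y
F = -2532 (F = 36 + 6*(-428) = 36 - 2568 = -2532)
(d(23, -16) + F)*(-464) = ((9 - 4/(-16)) - 2532)*(-464) = ((9 - 4*(-1/16)) - 2532)*(-464) = ((9 + 1/4) - 2532)*(-464) = (37/4 - 2532)*(-464) = -10091/4*(-464) = 1170556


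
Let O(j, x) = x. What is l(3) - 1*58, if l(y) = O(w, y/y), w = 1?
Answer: -57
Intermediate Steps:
l(y) = 1 (l(y) = y/y = 1)
l(3) - 1*58 = 1 - 1*58 = 1 - 58 = -57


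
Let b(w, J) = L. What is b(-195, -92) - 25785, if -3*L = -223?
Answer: -77132/3 ≈ -25711.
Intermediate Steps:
L = 223/3 (L = -1/3*(-223) = 223/3 ≈ 74.333)
b(w, J) = 223/3
b(-195, -92) - 25785 = 223/3 - 25785 = -77132/3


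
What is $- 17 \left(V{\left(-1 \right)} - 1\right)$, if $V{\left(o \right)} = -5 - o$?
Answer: $85$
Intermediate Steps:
$- 17 \left(V{\left(-1 \right)} - 1\right) = - 17 \left(\left(-5 - -1\right) - 1\right) = - 17 \left(\left(-5 + 1\right) - 1\right) = - 17 \left(-4 - 1\right) = \left(-17\right) \left(-5\right) = 85$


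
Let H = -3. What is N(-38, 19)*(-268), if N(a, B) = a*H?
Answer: -30552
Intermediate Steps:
N(a, B) = -3*a (N(a, B) = a*(-3) = -3*a)
N(-38, 19)*(-268) = -3*(-38)*(-268) = 114*(-268) = -30552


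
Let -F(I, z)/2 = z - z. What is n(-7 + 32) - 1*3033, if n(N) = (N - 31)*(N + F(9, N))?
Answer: -3183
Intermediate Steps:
F(I, z) = 0 (F(I, z) = -2*(z - z) = -2*0 = 0)
n(N) = N*(-31 + N) (n(N) = (N - 31)*(N + 0) = (-31 + N)*N = N*(-31 + N))
n(-7 + 32) - 1*3033 = (-7 + 32)*(-31 + (-7 + 32)) - 1*3033 = 25*(-31 + 25) - 3033 = 25*(-6) - 3033 = -150 - 3033 = -3183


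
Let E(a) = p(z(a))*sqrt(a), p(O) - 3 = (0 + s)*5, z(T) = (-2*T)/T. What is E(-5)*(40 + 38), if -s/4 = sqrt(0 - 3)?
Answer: 1560*sqrt(15) + 234*I*sqrt(5) ≈ 6041.9 + 523.24*I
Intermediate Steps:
s = -4*I*sqrt(3) (s = -4*sqrt(0 - 3) = -4*I*sqrt(3) ≈ -6.9282*I)
z(T) = -2
p(O) = 3 - 20*I*sqrt(3) (p(O) = 3 + (0 - 4*I*sqrt(3))*5 = 3 - 4*I*sqrt(3)*5 = 3 - 20*I*sqrt(3))
E(a) = sqrt(a)*(3 - 20*I*sqrt(3)) (E(a) = (3 - 20*I*sqrt(3))*sqrt(a) = sqrt(a)*(3 - 20*I*sqrt(3)))
E(-5)*(40 + 38) = (sqrt(-5)*(3 - 20*I*sqrt(3)))*(40 + 38) = ((I*sqrt(5))*(3 - 20*I*sqrt(3)))*78 = (I*sqrt(5)*(3 - 20*I*sqrt(3)))*78 = 78*I*sqrt(5)*(3 - 20*I*sqrt(3))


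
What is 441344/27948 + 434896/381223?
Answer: 45101239280/2663605101 ≈ 16.932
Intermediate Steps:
441344/27948 + 434896/381223 = 441344*(1/27948) + 434896*(1/381223) = 110336/6987 + 434896/381223 = 45101239280/2663605101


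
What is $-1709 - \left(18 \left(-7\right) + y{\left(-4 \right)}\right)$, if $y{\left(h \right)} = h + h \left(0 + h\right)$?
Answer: $-1595$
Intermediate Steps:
$y{\left(h \right)} = h + h^{2}$ ($y{\left(h \right)} = h + h h = h + h^{2}$)
$-1709 - \left(18 \left(-7\right) + y{\left(-4 \right)}\right) = -1709 - \left(18 \left(-7\right) - 4 \left(1 - 4\right)\right) = -1709 - \left(-126 - -12\right) = -1709 - \left(-126 + 12\right) = -1709 - -114 = -1709 + 114 = -1595$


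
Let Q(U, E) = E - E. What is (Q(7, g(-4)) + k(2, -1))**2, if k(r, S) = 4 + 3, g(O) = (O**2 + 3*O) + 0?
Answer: 49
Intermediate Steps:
g(O) = O**2 + 3*O
k(r, S) = 7
Q(U, E) = 0
(Q(7, g(-4)) + k(2, -1))**2 = (0 + 7)**2 = 7**2 = 49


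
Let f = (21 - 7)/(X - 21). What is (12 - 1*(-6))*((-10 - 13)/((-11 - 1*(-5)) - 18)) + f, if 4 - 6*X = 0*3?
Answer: 4041/244 ≈ 16.561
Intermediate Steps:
X = ⅔ (X = ⅔ - 0*3 = ⅔ - ⅙*0 = ⅔ + 0 = ⅔ ≈ 0.66667)
f = -42/61 (f = (21 - 7)/(⅔ - 21) = 14/(-61/3) = 14*(-3/61) = -42/61 ≈ -0.68852)
(12 - 1*(-6))*((-10 - 13)/((-11 - 1*(-5)) - 18)) + f = (12 - 1*(-6))*((-10 - 13)/((-11 - 1*(-5)) - 18)) - 42/61 = (12 + 6)*(-23/((-11 + 5) - 18)) - 42/61 = 18*(-23/(-6 - 18)) - 42/61 = 18*(-23/(-24)) - 42/61 = 18*(-23*(-1/24)) - 42/61 = 18*(23/24) - 42/61 = 69/4 - 42/61 = 4041/244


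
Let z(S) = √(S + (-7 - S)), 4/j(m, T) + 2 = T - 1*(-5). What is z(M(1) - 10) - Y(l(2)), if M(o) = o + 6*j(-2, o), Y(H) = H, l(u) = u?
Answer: -2 + I*√7 ≈ -2.0 + 2.6458*I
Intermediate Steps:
j(m, T) = 4/(3 + T) (j(m, T) = 4/(-2 + (T - 1*(-5))) = 4/(-2 + (T + 5)) = 4/(-2 + (5 + T)) = 4/(3 + T))
M(o) = o + 24/(3 + o) (M(o) = o + 6*(4/(3 + o)) = o + 24/(3 + o))
z(S) = I*√7 (z(S) = √(-7) = I*√7)
z(M(1) - 10) - Y(l(2)) = I*√7 - 1*2 = I*√7 - 2 = -2 + I*√7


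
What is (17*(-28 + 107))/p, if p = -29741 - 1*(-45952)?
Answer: 1343/16211 ≈ 0.082845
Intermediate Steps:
p = 16211 (p = -29741 + 45952 = 16211)
(17*(-28 + 107))/p = (17*(-28 + 107))/16211 = (17*79)*(1/16211) = 1343*(1/16211) = 1343/16211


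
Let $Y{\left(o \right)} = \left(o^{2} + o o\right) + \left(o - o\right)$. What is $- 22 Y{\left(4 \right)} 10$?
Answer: $-7040$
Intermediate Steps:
$Y{\left(o \right)} = 2 o^{2}$ ($Y{\left(o \right)} = \left(o^{2} + o^{2}\right) + 0 = 2 o^{2} + 0 = 2 o^{2}$)
$- 22 Y{\left(4 \right)} 10 = - 22 \cdot 2 \cdot 4^{2} \cdot 10 = - 22 \cdot 2 \cdot 16 \cdot 10 = \left(-22\right) 32 \cdot 10 = \left(-704\right) 10 = -7040$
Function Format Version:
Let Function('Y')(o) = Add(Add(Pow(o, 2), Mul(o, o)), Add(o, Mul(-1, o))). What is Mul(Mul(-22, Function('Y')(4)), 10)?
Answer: -7040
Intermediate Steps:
Function('Y')(o) = Mul(2, Pow(o, 2)) (Function('Y')(o) = Add(Add(Pow(o, 2), Pow(o, 2)), 0) = Add(Mul(2, Pow(o, 2)), 0) = Mul(2, Pow(o, 2)))
Mul(Mul(-22, Function('Y')(4)), 10) = Mul(Mul(-22, Mul(2, Pow(4, 2))), 10) = Mul(Mul(-22, Mul(2, 16)), 10) = Mul(Mul(-22, 32), 10) = Mul(-704, 10) = -7040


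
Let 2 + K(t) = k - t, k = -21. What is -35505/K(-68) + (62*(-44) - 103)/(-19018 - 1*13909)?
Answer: -1367188/1733 ≈ -788.91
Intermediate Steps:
K(t) = -23 - t (K(t) = -2 + (-21 - t) = -23 - t)
-35505/K(-68) + (62*(-44) - 103)/(-19018 - 1*13909) = -35505/(-23 - 1*(-68)) + (62*(-44) - 103)/(-19018 - 1*13909) = -35505/(-23 + 68) + (-2728 - 103)/(-19018 - 13909) = -35505/45 - 2831/(-32927) = -35505*1/45 - 2831*(-1/32927) = -789 + 149/1733 = -1367188/1733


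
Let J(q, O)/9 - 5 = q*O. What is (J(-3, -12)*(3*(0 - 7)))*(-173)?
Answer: 1340577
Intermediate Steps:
J(q, O) = 45 + 9*O*q (J(q, O) = 45 + 9*(q*O) = 45 + 9*(O*q) = 45 + 9*O*q)
(J(-3, -12)*(3*(0 - 7)))*(-173) = ((45 + 9*(-12)*(-3))*(3*(0 - 7)))*(-173) = ((45 + 324)*(3*(-7)))*(-173) = (369*(-21))*(-173) = -7749*(-173) = 1340577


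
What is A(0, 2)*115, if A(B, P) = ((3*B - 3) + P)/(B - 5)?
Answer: 23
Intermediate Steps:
A(B, P) = (-3 + P + 3*B)/(-5 + B) (A(B, P) = ((-3 + 3*B) + P)/(-5 + B) = (-3 + P + 3*B)/(-5 + B))
A(0, 2)*115 = ((-3 + 2 + 3*0)/(-5 + 0))*115 = ((-3 + 2 + 0)/(-5))*115 = -⅕*(-1)*115 = (⅕)*115 = 23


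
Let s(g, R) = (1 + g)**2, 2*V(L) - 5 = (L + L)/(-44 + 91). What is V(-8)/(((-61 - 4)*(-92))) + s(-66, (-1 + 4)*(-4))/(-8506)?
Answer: -1186547093/2390696360 ≈ -0.49632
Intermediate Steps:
V(L) = 5/2 + L/47 (V(L) = 5/2 + ((L + L)/(-44 + 91))/2 = 5/2 + ((2*L)/47)/2 = 5/2 + ((2*L)*(1/47))/2 = 5/2 + (2*L/47)/2 = 5/2 + L/47)
V(-8)/(((-61 - 4)*(-92))) + s(-66, (-1 + 4)*(-4))/(-8506) = (5/2 + (1/47)*(-8))/(((-61 - 4)*(-92))) + (1 - 66)**2/(-8506) = (5/2 - 8/47)/((-65*(-92))) + (-65)**2*(-1/8506) = (219/94)/5980 + 4225*(-1/8506) = (219/94)*(1/5980) - 4225/8506 = 219/562120 - 4225/8506 = -1186547093/2390696360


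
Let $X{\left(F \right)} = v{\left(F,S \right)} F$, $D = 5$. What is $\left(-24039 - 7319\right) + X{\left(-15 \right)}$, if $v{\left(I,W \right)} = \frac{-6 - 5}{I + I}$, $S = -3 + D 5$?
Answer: $- \frac{62727}{2} \approx -31364.0$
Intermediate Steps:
$S = 22$ ($S = -3 + 5 \cdot 5 = -3 + 25 = 22$)
$v{\left(I,W \right)} = - \frac{11}{2 I}$
$X{\left(F \right)} = - \frac{11}{2}$ ($X{\left(F \right)} = - \frac{11}{2 F} F = - \frac{11}{2}$)
$\left(-24039 - 7319\right) + X{\left(-15 \right)} = \left(-24039 - 7319\right) - \frac{11}{2} = -31358 - \frac{11}{2} = - \frac{62727}{2}$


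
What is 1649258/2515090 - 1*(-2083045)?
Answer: 2619523649154/1257545 ≈ 2.0830e+6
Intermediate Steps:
1649258/2515090 - 1*(-2083045) = 1649258*(1/2515090) + 2083045 = 824629/1257545 + 2083045 = 2619523649154/1257545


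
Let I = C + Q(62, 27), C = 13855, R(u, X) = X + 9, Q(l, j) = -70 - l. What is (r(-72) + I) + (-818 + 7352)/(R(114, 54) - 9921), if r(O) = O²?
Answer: 31063112/1643 ≈ 18906.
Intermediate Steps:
R(u, X) = 9 + X
I = 13723 (I = 13855 + (-70 - 1*62) = 13855 + (-70 - 62) = 13855 - 132 = 13723)
(r(-72) + I) + (-818 + 7352)/(R(114, 54) - 9921) = ((-72)² + 13723) + (-818 + 7352)/((9 + 54) - 9921) = (5184 + 13723) + 6534/(63 - 9921) = 18907 + 6534/(-9858) = 18907 + 6534*(-1/9858) = 18907 - 1089/1643 = 31063112/1643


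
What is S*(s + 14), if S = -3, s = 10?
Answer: -72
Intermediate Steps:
S*(s + 14) = -3*(10 + 14) = -3*24 = -72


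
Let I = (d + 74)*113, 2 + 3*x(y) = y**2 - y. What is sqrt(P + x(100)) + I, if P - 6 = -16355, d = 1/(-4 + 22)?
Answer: 150629/18 + I*sqrt(117447)/3 ≈ 8368.3 + 114.24*I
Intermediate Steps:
d = 1/18 ≈ 0.055556
P = -16349 (P = 6 - 16355 = -16349)
x(y) = -2/3 - y/3 + y**2/3 (x(y) = -2/3 + (y**2 - y)/3 = -2/3 + (-y/3 + y**2/3) = -2/3 - y/3 + y**2/3)
I = 150629/18 (I = (1/18 + 74)*113 = (1333/18)*113 = 150629/18 ≈ 8368.3)
sqrt(P + x(100)) + I = sqrt(-16349 + (-2/3 - 1/3*100 + (1/3)*100**2)) + 150629/18 = sqrt(-16349 + (-2/3 - 100/3 + (1/3)*10000)) + 150629/18 = sqrt(-16349 + (-2/3 - 100/3 + 10000/3)) + 150629/18 = sqrt(-16349 + 9898/3) + 150629/18 = sqrt(-39149/3) + 150629/18 = I*sqrt(117447)/3 + 150629/18 = 150629/18 + I*sqrt(117447)/3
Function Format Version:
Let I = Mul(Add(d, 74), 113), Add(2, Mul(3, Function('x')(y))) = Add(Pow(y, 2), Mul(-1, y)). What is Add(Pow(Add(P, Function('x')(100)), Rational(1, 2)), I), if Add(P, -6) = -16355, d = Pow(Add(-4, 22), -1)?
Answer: Add(Rational(150629, 18), Mul(Rational(1, 3), I, Pow(117447, Rational(1, 2)))) ≈ Add(8368.3, Mul(114.24, I))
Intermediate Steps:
d = Rational(1, 18) (d = Pow(18, -1) = Rational(1, 18) ≈ 0.055556)
P = -16349 (P = Add(6, -16355) = -16349)
Function('x')(y) = Add(Rational(-2, 3), Mul(Rational(-1, 3), y), Mul(Rational(1, 3), Pow(y, 2))) (Function('x')(y) = Add(Rational(-2, 3), Mul(Rational(1, 3), Add(Pow(y, 2), Mul(-1, y)))) = Add(Rational(-2, 3), Add(Mul(Rational(-1, 3), y), Mul(Rational(1, 3), Pow(y, 2)))) = Add(Rational(-2, 3), Mul(Rational(-1, 3), y), Mul(Rational(1, 3), Pow(y, 2))))
I = Rational(150629, 18) (I = Mul(Add(Rational(1, 18), 74), 113) = Mul(Rational(1333, 18), 113) = Rational(150629, 18) ≈ 8368.3)
Add(Pow(Add(P, Function('x')(100)), Rational(1, 2)), I) = Add(Pow(Add(-16349, Add(Rational(-2, 3), Mul(Rational(-1, 3), 100), Mul(Rational(1, 3), Pow(100, 2)))), Rational(1, 2)), Rational(150629, 18)) = Add(Pow(Add(-16349, Add(Rational(-2, 3), Rational(-100, 3), Mul(Rational(1, 3), 10000))), Rational(1, 2)), Rational(150629, 18)) = Add(Pow(Add(-16349, Add(Rational(-2, 3), Rational(-100, 3), Rational(10000, 3))), Rational(1, 2)), Rational(150629, 18)) = Add(Pow(Add(-16349, Rational(9898, 3)), Rational(1, 2)), Rational(150629, 18)) = Add(Pow(Rational(-39149, 3), Rational(1, 2)), Rational(150629, 18)) = Add(Mul(Rational(1, 3), I, Pow(117447, Rational(1, 2))), Rational(150629, 18)) = Add(Rational(150629, 18), Mul(Rational(1, 3), I, Pow(117447, Rational(1, 2))))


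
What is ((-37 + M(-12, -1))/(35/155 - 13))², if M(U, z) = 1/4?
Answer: 2307361/278784 ≈ 8.2765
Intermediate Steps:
M(U, z) = ¼
((-37 + M(-12, -1))/(35/155 - 13))² = ((-37 + ¼)/(35/155 - 13))² = (-147/(4*(35*(1/155) - 13)))² = (-147/(4*(7/31 - 13)))² = (-147/(4*(-396/31)))² = (-147/4*(-31/396))² = (1519/528)² = 2307361/278784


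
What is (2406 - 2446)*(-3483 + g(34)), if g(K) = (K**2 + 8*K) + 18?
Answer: 81480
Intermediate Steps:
g(K) = 18 + K**2 + 8*K
(2406 - 2446)*(-3483 + g(34)) = (2406 - 2446)*(-3483 + (18 + 34**2 + 8*34)) = -40*(-3483 + (18 + 1156 + 272)) = -40*(-3483 + 1446) = -40*(-2037) = 81480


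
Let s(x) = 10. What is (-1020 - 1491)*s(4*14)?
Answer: -25110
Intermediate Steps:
(-1020 - 1491)*s(4*14) = (-1020 - 1491)*10 = -2511*10 = -25110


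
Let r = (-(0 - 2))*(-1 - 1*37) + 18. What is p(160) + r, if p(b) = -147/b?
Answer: -9427/160 ≈ -58.919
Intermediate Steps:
r = -58 (r = (-1*(-2))*(-1 - 37) + 18 = 2*(-38) + 18 = -76 + 18 = -58)
p(160) + r = -147/160 - 58 = -9427/160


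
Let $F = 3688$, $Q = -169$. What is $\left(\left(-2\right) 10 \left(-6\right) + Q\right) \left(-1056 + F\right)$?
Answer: $-128968$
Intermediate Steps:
$\left(\left(-2\right) 10 \left(-6\right) + Q\right) \left(-1056 + F\right) = \left(\left(-2\right) 10 \left(-6\right) - 169\right) \left(-1056 + 3688\right) = \left(\left(-20\right) \left(-6\right) - 169\right) 2632 = \left(120 - 169\right) 2632 = \left(-49\right) 2632 = -128968$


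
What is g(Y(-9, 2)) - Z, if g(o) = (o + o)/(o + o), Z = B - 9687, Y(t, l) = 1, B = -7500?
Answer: 17188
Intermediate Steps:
Z = -17187 (Z = -7500 - 9687 = -17187)
g(o) = 1 (g(o) = (2*o)/((2*o)) = (2*o)*(1/(2*o)) = 1)
g(Y(-9, 2)) - Z = 1 - 1*(-17187) = 1 + 17187 = 17188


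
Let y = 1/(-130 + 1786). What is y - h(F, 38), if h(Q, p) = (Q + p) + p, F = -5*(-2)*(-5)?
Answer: -43055/1656 ≈ -25.999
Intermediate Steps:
F = -50 (F = 10*(-5) = -50)
y = 1/1656 ≈ 0.00060386
h(Q, p) = Q + 2*p
y - h(F, 38) = 1/1656 - (-50 + 2*38) = 1/1656 - (-50 + 76) = 1/1656 - 1*26 = 1/1656 - 26 = -43055/1656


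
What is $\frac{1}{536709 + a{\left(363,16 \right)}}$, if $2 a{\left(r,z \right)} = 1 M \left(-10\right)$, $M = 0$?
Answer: $\frac{1}{536709} \approx 1.8632 \cdot 10^{-6}$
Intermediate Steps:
$a{\left(r,z \right)} = 0$ ($a{\left(r,z \right)} = \frac{1 \cdot 0 \left(-10\right)}{2} = \frac{0 \left(-10\right)}{2} = \frac{1}{2} \cdot 0 = 0$)
$\frac{1}{536709 + a{\left(363,16 \right)}} = \frac{1}{536709 + 0} = \frac{1}{536709}$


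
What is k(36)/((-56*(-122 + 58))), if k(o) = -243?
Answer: -243/3584 ≈ -0.067801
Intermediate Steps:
k(36)/((-56*(-122 + 58))) = -243*(-1/(56*(-122 + 58))) = -243/((-56*(-64))) = -243/3584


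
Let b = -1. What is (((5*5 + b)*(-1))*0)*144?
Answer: 0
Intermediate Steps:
(((5*5 + b)*(-1))*0)*144 = (((5*5 - 1)*(-1))*0)*144 = (((25 - 1)*(-1))*0)*144 = ((24*(-1))*0)*144 = -24*0*144 = 0*144 = 0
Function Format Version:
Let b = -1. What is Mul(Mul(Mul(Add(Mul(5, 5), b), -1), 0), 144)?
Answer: 0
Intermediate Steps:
Mul(Mul(Mul(Add(Mul(5, 5), b), -1), 0), 144) = Mul(Mul(Mul(Add(Mul(5, 5), -1), -1), 0), 144) = Mul(Mul(Mul(Add(25, -1), -1), 0), 144) = Mul(Mul(Mul(24, -1), 0), 144) = Mul(Mul(-24, 0), 144) = Mul(0, 144) = 0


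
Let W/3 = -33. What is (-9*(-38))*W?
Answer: -33858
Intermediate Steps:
W = -99 (W = 3*(-33) = -99)
(-9*(-38))*W = -9*(-38)*(-99) = 342*(-99) = -33858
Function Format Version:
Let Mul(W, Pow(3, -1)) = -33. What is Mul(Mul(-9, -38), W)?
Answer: -33858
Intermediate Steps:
W = -99 (W = Mul(3, -33) = -99)
Mul(Mul(-9, -38), W) = Mul(Mul(-9, -38), -99) = Mul(342, -99) = -33858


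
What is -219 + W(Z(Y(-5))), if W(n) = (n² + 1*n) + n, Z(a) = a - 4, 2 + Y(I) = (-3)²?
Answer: -204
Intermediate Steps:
Y(I) = 7 (Y(I) = -2 + (-3)² = -2 + 9 = 7)
Z(a) = -4 + a
W(n) = n² + 2*n (W(n) = (n² + n) + n = (n + n²) + n = n² + 2*n)
-219 + W(Z(Y(-5))) = -219 + (-4 + 7)*(2 + (-4 + 7)) = -219 + 3*(2 + 3) = -219 + 3*5 = -219 + 15 = -204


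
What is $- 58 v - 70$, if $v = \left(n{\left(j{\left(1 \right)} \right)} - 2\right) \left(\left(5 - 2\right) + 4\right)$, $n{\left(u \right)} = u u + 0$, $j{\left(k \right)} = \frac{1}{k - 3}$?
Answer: $\frac{1281}{2} \approx 640.5$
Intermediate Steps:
$j{\left(k \right)} = \frac{1}{-3 + k}$
$n{\left(u \right)} = u^{2}$ ($n{\left(u \right)} = u^{2} + 0 = u^{2}$)
$v = - \frac{49}{4}$ ($v = \left(\left(\frac{1}{-3 + 1}\right)^{2} - 2\right) \left(\left(5 - 2\right) + 4\right) = \left(\left(\frac{1}{-2}\right)^{2} - 2\right) \left(3 + 4\right) = \left(\left(- \frac{1}{2}\right)^{2} - 2\right) 7 = \left(\frac{1}{4} - 2\right) 7 = \left(- \frac{7}{4}\right) 7 = - \frac{49}{4} \approx -12.25$)
$- 58 v - 70 = \left(-58\right) \left(- \frac{49}{4}\right) - 70 = \frac{1421}{2} - 70 = \frac{1281}{2}$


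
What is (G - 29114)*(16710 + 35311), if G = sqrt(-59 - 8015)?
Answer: -1514539394 + 52021*I*sqrt(8074) ≈ -1.5145e+9 + 4.6744e+6*I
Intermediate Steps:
G = I*sqrt(8074) (G = sqrt(-8074) = I*sqrt(8074) ≈ 89.855*I)
(G - 29114)*(16710 + 35311) = (I*sqrt(8074) - 29114)*(16710 + 35311) = (-29114 + I*sqrt(8074))*52021 = -1514539394 + 52021*I*sqrt(8074)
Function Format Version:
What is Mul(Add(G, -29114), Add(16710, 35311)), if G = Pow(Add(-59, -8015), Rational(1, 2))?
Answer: Add(-1514539394, Mul(52021, I, Pow(8074, Rational(1, 2)))) ≈ Add(-1.5145e+9, Mul(4.6744e+6, I))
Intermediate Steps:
G = Mul(I, Pow(8074, Rational(1, 2))) (G = Pow(-8074, Rational(1, 2)) = Mul(I, Pow(8074, Rational(1, 2))) ≈ Mul(89.855, I))
Mul(Add(G, -29114), Add(16710, 35311)) = Mul(Add(Mul(I, Pow(8074, Rational(1, 2))), -29114), Add(16710, 35311)) = Mul(Add(-29114, Mul(I, Pow(8074, Rational(1, 2)))), 52021) = Add(-1514539394, Mul(52021, I, Pow(8074, Rational(1, 2))))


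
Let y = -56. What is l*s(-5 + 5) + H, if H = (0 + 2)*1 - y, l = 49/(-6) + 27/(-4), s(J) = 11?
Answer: -1273/12 ≈ -106.08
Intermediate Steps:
l = -179/12 (l = 49*(-⅙) + 27*(-¼) = -49/6 - 27/4 = -179/12 ≈ -14.917)
H = 58 (H = (0 + 2)*1 - 1*(-56) = 2*1 + 56 = 2 + 56 = 58)
l*s(-5 + 5) + H = -179/12*11 + 58 = -1969/12 + 58 = -1273/12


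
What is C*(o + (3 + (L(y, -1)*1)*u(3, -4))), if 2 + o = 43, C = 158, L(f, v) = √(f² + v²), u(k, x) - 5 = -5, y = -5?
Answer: 6952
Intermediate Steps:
u(k, x) = 0 (u(k, x) = 5 - 5 = 0)
o = 41 (o = -2 + 43 = 41)
C*(o + (3 + (L(y, -1)*1)*u(3, -4))) = 158*(41 + (3 + (√((-5)² + (-1)²)*1)*0)) = 158*(41 + (3 + (√(25 + 1)*1)*0)) = 158*(41 + (3 + (√26*1)*0)) = 158*(41 + (3 + √26*0)) = 158*(41 + (3 + 0)) = 158*(41 + 3) = 158*44 = 6952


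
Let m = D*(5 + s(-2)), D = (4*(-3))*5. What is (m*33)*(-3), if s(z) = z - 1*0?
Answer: 17820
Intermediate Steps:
s(z) = z (s(z) = z + 0 = z)
D = -60 (D = -12*5 = -60)
m = -180 (m = -60*(5 - 2) = -60*3 = -180)
(m*33)*(-3) = -180*33*(-3) = -5940*(-3) = 17820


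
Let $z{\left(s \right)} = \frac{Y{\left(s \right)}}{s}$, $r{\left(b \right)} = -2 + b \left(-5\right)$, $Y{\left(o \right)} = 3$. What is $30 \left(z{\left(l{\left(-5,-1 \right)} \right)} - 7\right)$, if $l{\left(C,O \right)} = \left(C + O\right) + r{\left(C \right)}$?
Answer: $- \frac{3480}{17} \approx -204.71$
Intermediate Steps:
$r{\left(b \right)} = -2 - 5 b$
$l{\left(C,O \right)} = -2 + O - 4 C$ ($l{\left(C,O \right)} = \left(C + O\right) - \left(2 + 5 C\right) = -2 + O - 4 C$)
$z{\left(s \right)} = \frac{3}{s}$
$30 \left(z{\left(l{\left(-5,-1 \right)} \right)} - 7\right) = 30 \left(\frac{3}{-2 - 1 - -20} - 7\right) = 30 \left(\frac{3}{-2 - 1 + 20} - 7\right) = 30 \left(\frac{3}{17} - 7\right) = 30 \left(- \frac{116}{17}\right) = - \frac{3480}{17}$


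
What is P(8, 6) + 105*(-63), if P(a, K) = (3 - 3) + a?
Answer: -6607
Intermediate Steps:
P(a, K) = a (P(a, K) = 0 + a = a)
P(8, 6) + 105*(-63) = 8 + 105*(-63) = 8 - 6615 = -6607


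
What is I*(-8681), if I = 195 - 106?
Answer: -772609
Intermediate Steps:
I = 89
I*(-8681) = 89*(-8681) = -772609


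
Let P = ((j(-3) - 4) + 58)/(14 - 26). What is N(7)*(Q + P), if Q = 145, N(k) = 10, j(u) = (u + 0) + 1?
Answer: 4220/3 ≈ 1406.7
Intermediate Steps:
j(u) = 1 + u (j(u) = u + 1 = 1 + u)
P = -13/3 (P = (((1 - 3) - 4) + 58)/(14 - 26) = ((-2 - 4) + 58)/(-12) = (-6 + 58)*(-1/12) = 52*(-1/12) = -13/3 ≈ -4.3333)
N(7)*(Q + P) = 10*(145 - 13/3) = 10*(422/3) = 4220/3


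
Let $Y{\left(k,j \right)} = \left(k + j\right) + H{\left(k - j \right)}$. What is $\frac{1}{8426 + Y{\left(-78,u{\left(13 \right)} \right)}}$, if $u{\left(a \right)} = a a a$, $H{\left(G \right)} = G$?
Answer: $\frac{1}{8270} \approx 0.00012092$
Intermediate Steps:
$u{\left(a \right)} = a^{3}$ ($u{\left(a \right)} = a^{2} a = a^{3}$)
$Y{\left(k,j \right)} = 2 k$ ($Y{\left(k,j \right)} = \left(k + j\right) - \left(j - k\right) = \left(j + k\right) - \left(j - k\right) = 2 k$)
$\frac{1}{8426 + Y{\left(-78,u{\left(13 \right)} \right)}} = \frac{1}{8426 + 2 \left(-78\right)} = \frac{1}{8426 - 156} = \frac{1}{8270}$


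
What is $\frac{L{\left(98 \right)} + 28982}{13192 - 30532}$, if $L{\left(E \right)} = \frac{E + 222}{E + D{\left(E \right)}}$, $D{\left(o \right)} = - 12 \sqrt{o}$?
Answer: $- \frac{111071}{66470} + \frac{16 \sqrt{2}}{46529} \approx -1.6705$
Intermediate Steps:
$L{\left(E \right)} = \frac{222 + E}{E - 12 \sqrt{E}}$ ($L{\left(E \right)} = \frac{E + 222}{E - 12 \sqrt{E}} = \frac{222 + E}{E - 12 \sqrt{E}}$)
$\frac{L{\left(98 \right)} + 28982}{13192 - 30532} = \frac{\frac{222 + 98}{98 - 12 \sqrt{98}} + 28982}{13192 - 30532} = \frac{\frac{1}{98 - 12 \cdot 7 \sqrt{2}} \cdot 320 + 28982}{-17340} = \left(\frac{1}{98 - 84 \sqrt{2}} \cdot 320 + 28982\right) \left(- \frac{1}{17340}\right) = \left(\frac{320}{98 - 84 \sqrt{2}} + 28982\right) \left(- \frac{1}{17340}\right) = \left(28982 + \frac{320}{98 - 84 \sqrt{2}}\right) \left(- \frac{1}{17340}\right) = - \frac{14491}{8670} - \frac{16}{867 \left(98 - 84 \sqrt{2}\right)}$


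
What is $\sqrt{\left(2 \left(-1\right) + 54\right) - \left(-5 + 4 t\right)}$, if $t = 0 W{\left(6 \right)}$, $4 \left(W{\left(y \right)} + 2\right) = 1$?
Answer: $\sqrt{57} \approx 7.5498$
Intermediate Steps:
$W{\left(y \right)} = - \frac{7}{4}$ ($W{\left(y \right)} = -2 + \frac{1}{4} \cdot 1 = -2 + \frac{1}{4} = - \frac{7}{4}$)
$t = 0$ ($t = 0 \left(- \frac{7}{4}\right) = 0$)
$\sqrt{\left(2 \left(-1\right) + 54\right) - \left(-5 + 4 t\right)} = \sqrt{\left(2 \left(-1\right) + 54\right) + \left(\left(-4\right) 0 + 5\right)} = \sqrt{\left(-2 + 54\right) + \left(0 + 5\right)} = \sqrt{52 + 5} = \sqrt{57}$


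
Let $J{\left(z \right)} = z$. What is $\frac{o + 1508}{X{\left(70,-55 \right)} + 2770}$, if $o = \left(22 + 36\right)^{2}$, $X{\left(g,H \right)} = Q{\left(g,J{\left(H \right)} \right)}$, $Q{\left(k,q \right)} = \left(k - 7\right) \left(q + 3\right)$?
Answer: $- \frac{2436}{253} \approx -9.6285$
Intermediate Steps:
$Q{\left(k,q \right)} = \left(-7 + k\right) \left(3 + q\right)$
$X{\left(g,H \right)} = -21 - 7 H + 3 g + H g$ ($X{\left(g,H \right)} = -21 - 7 H + 3 g + g H = -21 - 7 H + 3 g + H g$)
$o = 3364$ ($o = 58^{2} = 3364$)
$\frac{o + 1508}{X{\left(70,-55 \right)} + 2770} = \frac{3364 + 1508}{\left(-21 - -385 + 3 \cdot 70 - 3850\right) + 2770} = \frac{4872}{\left(-21 + 385 + 210 - 3850\right) + 2770} = \frac{4872}{-3276 + 2770} = \frac{4872}{-506} = 4872 \left(- \frac{1}{506}\right) = - \frac{2436}{253}$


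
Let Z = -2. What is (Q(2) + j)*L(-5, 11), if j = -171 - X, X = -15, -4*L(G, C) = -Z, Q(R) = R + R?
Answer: 76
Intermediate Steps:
Q(R) = 2*R
L(G, C) = -1/2 (L(G, C) = -(-1)*(-2)/4 = -1/4*2 = -1/2)
j = -156 (j = -171 - 1*(-15) = -171 + 15 = -156)
(Q(2) + j)*L(-5, 11) = (2*2 - 156)*(-1/2) = (4 - 156)*(-1/2) = -152*(-1/2) = 76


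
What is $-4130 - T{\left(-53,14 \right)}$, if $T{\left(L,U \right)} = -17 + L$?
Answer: $-4060$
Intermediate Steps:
$-4130 - T{\left(-53,14 \right)} = -4130 - \left(-17 - 53\right) = -4130 - -70 = -4130 + 70 = -4060$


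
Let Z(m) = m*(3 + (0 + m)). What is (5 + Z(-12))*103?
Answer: 11639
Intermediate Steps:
Z(m) = m*(3 + m)
(5 + Z(-12))*103 = (5 - 12*(3 - 12))*103 = (5 - 12*(-9))*103 = (5 + 108)*103 = 113*103 = 11639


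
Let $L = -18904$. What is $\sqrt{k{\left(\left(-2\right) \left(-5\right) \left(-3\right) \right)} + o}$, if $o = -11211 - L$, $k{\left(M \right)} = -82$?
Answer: $\sqrt{7611} \approx 87.241$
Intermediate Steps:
$o = 7693$ ($o = -11211 - -18904 = -11211 + 18904 = 7693$)
$\sqrt{k{\left(\left(-2\right) \left(-5\right) \left(-3\right) \right)} + o} = \sqrt{-82 + 7693} = \sqrt{7611}$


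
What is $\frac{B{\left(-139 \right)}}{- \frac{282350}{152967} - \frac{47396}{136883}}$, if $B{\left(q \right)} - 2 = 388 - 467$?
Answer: $\frac{1612270803297}{45898938982} \approx 35.127$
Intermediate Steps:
$B{\left(q \right)} = -77$ ($B{\left(q \right)} = 2 + \left(388 - 467\right) = 2 - 79 = -77$)
$\frac{B{\left(-139 \right)}}{- \frac{282350}{152967} - \frac{47396}{136883}} = - \frac{77}{- \frac{282350}{152967} - \frac{47396}{136883}} = - \frac{77}{- \frac{45898938982}{20938581861}} = \left(-77\right) \left(- \frac{20938581861}{45898938982}\right) = \frac{1612270803297}{45898938982}$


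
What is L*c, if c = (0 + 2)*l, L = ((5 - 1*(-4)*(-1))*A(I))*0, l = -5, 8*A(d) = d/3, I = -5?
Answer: 0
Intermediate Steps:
A(d) = d/24 (A(d) = (d/3)/8 = d/24)
L = 0 (L = ((5 - 1*(-4)*(-1))*((1/24)*(-5)))*0 = ((5 + 4*(-1))*(-5/24))*0 = ((5 - 4)*(-5/24))*0 = (1*(-5/24))*0 = -5/24*0 = 0)
c = -10 (c = (0 + 2)*(-5) = 2*(-5) = -10)
L*c = 0*(-10) = 0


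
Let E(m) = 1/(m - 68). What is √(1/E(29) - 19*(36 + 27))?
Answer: 2*I*√309 ≈ 35.157*I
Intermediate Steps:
E(m) = 1/(-68 + m)
√(1/E(29) - 19*(36 + 27)) = √(1/(1/(-68 + 29)) - 19*(36 + 27)) = √(1/(1/(-39)) - 19*63) = √(1/(-1/39) - 1197) = √(-39 - 1197) = √(-1236) = 2*I*√309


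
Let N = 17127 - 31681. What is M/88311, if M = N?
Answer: -14554/88311 ≈ -0.16480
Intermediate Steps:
N = -14554
M = -14554
M/88311 = -14554/88311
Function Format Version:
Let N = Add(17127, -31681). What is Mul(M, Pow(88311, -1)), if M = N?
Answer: Rational(-14554, 88311) ≈ -0.16480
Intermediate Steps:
N = -14554
M = -14554
Mul(M, Pow(88311, -1)) = Mul(-14554, Pow(88311, -1)) = Mul(-14554, Rational(1, 88311)) = Rational(-14554, 88311)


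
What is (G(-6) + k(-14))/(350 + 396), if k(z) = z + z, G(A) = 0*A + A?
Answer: -17/373 ≈ -0.045576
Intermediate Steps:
G(A) = A (G(A) = 0 + A = A)
k(z) = 2*z
(G(-6) + k(-14))/(350 + 396) = (-6 + 2*(-14))/(350 + 396) = (-6 - 28)/746 = -34*1/746 = -17/373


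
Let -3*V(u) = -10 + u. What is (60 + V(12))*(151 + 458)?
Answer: 36134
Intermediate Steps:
V(u) = 10/3 - u/3 (V(u) = -(-10 + u)/3 = 10/3 - u/3)
(60 + V(12))*(151 + 458) = (60 + (10/3 - ⅓*12))*(151 + 458) = (60 + (10/3 - 4))*609 = (60 - ⅔)*609 = (178/3)*609 = 36134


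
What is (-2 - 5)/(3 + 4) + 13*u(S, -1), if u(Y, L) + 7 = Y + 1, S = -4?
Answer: -131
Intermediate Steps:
u(Y, L) = -6 + Y (u(Y, L) = -7 + (Y + 1) = -7 + (1 + Y) = -6 + Y)
(-2 - 5)/(3 + 4) + 13*u(S, -1) = (-2 - 5)/(3 + 4) + 13*(-6 - 4) = -7/7 + 13*(-10) = -7*1/7 - 130 = -1 - 130 = -131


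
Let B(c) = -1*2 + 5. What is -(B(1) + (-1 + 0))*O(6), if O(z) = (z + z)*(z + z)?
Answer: -288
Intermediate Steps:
B(c) = 3 (B(c) = -2 + 5 = 3)
O(z) = 4*z**2 (O(z) = (2*z)*(2*z) = 4*z**2)
-(B(1) + (-1 + 0))*O(6) = -(3 + (-1 + 0))*4*6**2 = -(3 - 1)*4*36 = -2*144 = -1*288 = -288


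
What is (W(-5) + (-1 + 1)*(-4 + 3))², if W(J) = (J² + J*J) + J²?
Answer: 5625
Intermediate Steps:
W(J) = 3*J² (W(J) = (J² + J²) + J² = 2*J² + J² = 3*J²)
(W(-5) + (-1 + 1)*(-4 + 3))² = (3*(-5)² + (-1 + 1)*(-4 + 3))² = (3*25 + 0*(-1))² = (75 + 0)² = 75² = 5625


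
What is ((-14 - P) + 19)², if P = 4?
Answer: 1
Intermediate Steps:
((-14 - P) + 19)² = ((-14 - 1*4) + 19)² = ((-14 - 4) + 19)² = (-18 + 19)² = 1² = 1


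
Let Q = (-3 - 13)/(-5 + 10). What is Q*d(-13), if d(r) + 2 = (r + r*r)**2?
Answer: -389344/5 ≈ -77869.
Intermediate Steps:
Q = -16/5 ≈ -3.2000
d(r) = -2 + (r + r**2)**2 (d(r) = -2 + (r + r*r)**2 = -2 + (r + r**2)**2)
Q*d(-13) = -16*(-2 + (-13)**2*(1 - 13)**2)/5 = -16*(-2 + 169*(-12)**2)/5 = -16*(-2 + 169*144)/5 = -16*(-2 + 24336)/5 = -16/5*24334 = -389344/5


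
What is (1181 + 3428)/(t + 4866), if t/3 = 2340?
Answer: 4609/11886 ≈ 0.38777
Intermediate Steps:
t = 7020 (t = 3*2340 = 7020)
(1181 + 3428)/(t + 4866) = (1181 + 3428)/(7020 + 4866) = 4609/11886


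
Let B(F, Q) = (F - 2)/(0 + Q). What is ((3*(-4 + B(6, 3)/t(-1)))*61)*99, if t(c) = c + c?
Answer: -84546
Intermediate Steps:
t(c) = 2*c
B(F, Q) = (-2 + F)/Q
((3*(-4 + B(6, 3)/t(-1)))*61)*99 = ((3*(-4 + ((-2 + 6)/3)/((2*(-1)))))*61)*99 = ((3*(-4 + ((⅓)*4)/(-2)))*61)*99 = ((3*(-4 + (4/3)*(-½)))*61)*99 = ((3*(-4 - ⅔))*61)*99 = ((3*(-14/3))*61)*99 = -14*61*99 = -854*99 = -84546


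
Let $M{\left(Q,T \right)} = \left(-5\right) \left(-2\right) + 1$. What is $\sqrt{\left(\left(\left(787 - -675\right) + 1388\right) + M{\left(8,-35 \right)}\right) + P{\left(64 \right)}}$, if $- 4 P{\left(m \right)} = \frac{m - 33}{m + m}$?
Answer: $\frac{23 \sqrt{5538}}{32} \approx 53.488$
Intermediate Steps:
$M{\left(Q,T \right)} = 11$ ($M{\left(Q,T \right)} = 10 + 1 = 11$)
$P{\left(m \right)} = - \frac{-33 + m}{8 m}$ ($P{\left(m \right)} = - \frac{\left(m - 33\right) \frac{1}{m + m}}{4} = - \frac{\left(-33 + m\right) \frac{1}{2 m}}{4} = - \frac{\frac{1}{2} \frac{1}{m} \left(-33 + m\right)}{4} = - \frac{-33 + m}{8 m}$)
$\sqrt{\left(\left(\left(787 - -675\right) + 1388\right) + M{\left(8,-35 \right)}\right) + P{\left(64 \right)}} = \sqrt{\left(\left(\left(787 - -675\right) + 1388\right) + 11\right) + \frac{33 - 64}{8 \cdot 64}} = \sqrt{\left(\left(\left(787 + 675\right) + 1388\right) + 11\right) + \frac{1}{8} \cdot \frac{1}{64} \left(33 - 64\right)} = \sqrt{\left(\left(1462 + 1388\right) + 11\right) + \frac{1}{8} \cdot \frac{1}{64} \left(-31\right)} = \sqrt{\left(2850 + 11\right) - \frac{31}{512}} = \sqrt{2861 - \frac{31}{512}} = \sqrt{\frac{1464801}{512}} = \frac{23 \sqrt{5538}}{32}$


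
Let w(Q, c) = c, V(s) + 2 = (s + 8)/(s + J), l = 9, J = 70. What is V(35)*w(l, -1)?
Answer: 167/105 ≈ 1.5905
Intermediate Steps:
V(s) = -2 + (8 + s)/(70 + s) (V(s) = -2 + (s + 8)/(s + 70) = -2 + (8 + s)/(70 + s))
V(35)*w(l, -1) = ((-132 - 1*35)/(70 + 35))*(-1) = ((-132 - 35)/105)*(-1) = ((1/105)*(-167))*(-1) = -167/105*(-1) = 167/105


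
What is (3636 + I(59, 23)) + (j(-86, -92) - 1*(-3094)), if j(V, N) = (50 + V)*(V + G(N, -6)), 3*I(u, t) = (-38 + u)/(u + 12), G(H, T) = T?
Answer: 712989/71 ≈ 10042.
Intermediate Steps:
I(u, t) = (-38 + u)/(3*(12 + u)) (I(u, t) = ((-38 + u)/(u + 12))/3 = ((-38 + u)/(12 + u))/3 = (-38 + u)/(3*(12 + u)))
j(V, N) = (-6 + V)*(50 + V) (j(V, N) = (50 + V)*(V - 6) = (50 + V)*(-6 + V) = (-6 + V)*(50 + V))
(3636 + I(59, 23)) + (j(-86, -92) - 1*(-3094)) = (3636 + (-38 + 59)/(3*(12 + 59))) + ((-300 + (-86)**2 + 44*(-86)) - 1*(-3094)) = (3636 + (1/3)*21/71) + ((-300 + 7396 - 3784) + 3094) = (3636 + (1/3)*(1/71)*21) + (3312 + 3094) = (3636 + 7/71) + 6406 = 258163/71 + 6406 = 712989/71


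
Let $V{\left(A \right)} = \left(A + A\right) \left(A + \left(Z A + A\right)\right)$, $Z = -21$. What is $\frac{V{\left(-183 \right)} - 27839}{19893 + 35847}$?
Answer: $- \frac{1300421}{55740} \approx -23.33$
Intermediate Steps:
$V{\left(A \right)} = - 38 A^{2}$ ($V{\left(A \right)} = \left(A + A\right) \left(A + \left(- 21 A + A\right)\right) = 2 A \left(A - 20 A\right) = 2 A \left(- 19 A\right) = - 38 A^{2}$)
$\frac{V{\left(-183 \right)} - 27839}{19893 + 35847} = \frac{- 38 \left(-183\right)^{2} - 27839}{19893 + 35847} = \frac{\left(-38\right) 33489 - 27839}{55740} = \left(-1272582 - 27839\right) \frac{1}{55740} = \left(-1300421\right) \frac{1}{55740} = - \frac{1300421}{55740}$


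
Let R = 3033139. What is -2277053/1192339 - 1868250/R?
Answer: -9134205596117/3616529922121 ≈ -2.5257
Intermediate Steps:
-2277053/1192339 - 1868250/R = -2277053/1192339 - 1868250/3033139 = -9134205596117/3616529922121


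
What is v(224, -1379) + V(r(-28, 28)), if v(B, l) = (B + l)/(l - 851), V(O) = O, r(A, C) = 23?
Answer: 10489/446 ≈ 23.518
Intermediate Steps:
v(B, l) = (B + l)/(-851 + l)
v(224, -1379) + V(r(-28, 28)) = (224 - 1379)/(-851 - 1379) + 23 = -1155/(-2230) + 23 = -1/2230*(-1155) + 23 = 231/446 + 23 = 10489/446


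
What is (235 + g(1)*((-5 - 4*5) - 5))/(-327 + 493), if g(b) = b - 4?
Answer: 325/166 ≈ 1.9578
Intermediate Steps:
g(b) = -4 + b
(235 + g(1)*((-5 - 4*5) - 5))/(-327 + 493) = (235 + (-4 + 1)*((-5 - 4*5) - 5))/(-327 + 493) = (235 - 3*((-5 - 20) - 5))/166 = (235 - 3*(-25 - 5))*(1/166) = (235 - 3*(-30))*(1/166) = (235 + 90)*(1/166) = 325*(1/166) = 325/166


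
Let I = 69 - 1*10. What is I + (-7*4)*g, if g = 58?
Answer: -1565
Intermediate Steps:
I = 59 (I = 69 - 10 = 59)
I + (-7*4)*g = 59 - 7*4*58 = 59 - 28*58 = 59 - 1624 = -1565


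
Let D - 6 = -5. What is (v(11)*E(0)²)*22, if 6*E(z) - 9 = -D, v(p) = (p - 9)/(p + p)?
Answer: 32/9 ≈ 3.5556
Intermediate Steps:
D = 1 (D = 6 - 5 = 1)
v(p) = (-9 + p)/(2*p) (v(p) = (-9 + p)/((2*p)) = (-9 + p)*(1/(2*p)) = (-9 + p)/(2*p))
E(z) = 4/3 (E(z) = 3/2 + (-1*1)/6 = 3/2 + (⅙)*(-1) = 3/2 - ⅙ = 4/3)
(v(11)*E(0)²)*22 = (((½)*(-9 + 11)/11)*(4/3)²)*22 = (((½)*(1/11)*2)*(16/9))*22 = ((1/11)*(16/9))*22 = (16/99)*22 = 32/9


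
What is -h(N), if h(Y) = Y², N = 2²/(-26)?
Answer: -4/169 ≈ -0.023669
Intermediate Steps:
N = -2/13 (N = 4*(-1/26) = -2/13 ≈ -0.15385)
-h(N) = -(-2/13)² = -1*4/169 = -4/169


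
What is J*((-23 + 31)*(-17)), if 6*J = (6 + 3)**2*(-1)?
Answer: 1836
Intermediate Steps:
J = -27/2 (J = ((6 + 3)**2*(-1))/6 = (9**2*(-1))/6 = (81*(-1))/6 = (1/6)*(-81) = -27/2 ≈ -13.500)
J*((-23 + 31)*(-17)) = -27*(-23 + 31)*(-17)/2 = -108*(-17) = -27/2*(-136) = 1836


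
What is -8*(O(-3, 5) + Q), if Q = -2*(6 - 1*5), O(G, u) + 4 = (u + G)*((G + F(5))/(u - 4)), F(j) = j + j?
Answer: -64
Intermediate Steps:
F(j) = 2*j
O(G, u) = -4 + (10 + G)*(G + u)/(-4 + u) (O(G, u) = -4 + (u + G)*((G + 2*5)/(u - 4)) = -4 + (G + u)*((G + 10)/(-4 + u)) = -4 + (G + u)*((10 + G)/(-4 + u)) = -4 + (10 + G)*(G + u)/(-4 + u))
Q = -2 (Q = -2*(6 - 5) = -2*1 = -2)
-8*(O(-3, 5) + Q) = -8*((16 + (-3)**2 + 6*5 + 10*(-3) - 3*5)/(-4 + 5) - 2) = -8*((16 + 9 + 30 - 30 - 15)/1 - 2) = -8*(1*10 - 2) = -8*(10 - 2) = -8*8 = -64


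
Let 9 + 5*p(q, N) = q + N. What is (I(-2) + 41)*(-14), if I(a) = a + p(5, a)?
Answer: -2646/5 ≈ -529.20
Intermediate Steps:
p(q, N) = -9/5 + N/5 + q/5 (p(q, N) = -9/5 + (q + N)/5 = -9/5 + (N + q)/5 = -9/5 + (N/5 + q/5) = -9/5 + N/5 + q/5)
I(a) = -4/5 + 6*a/5 (I(a) = a + (-9/5 + a/5 + (1/5)*5) = a + (-9/5 + a/5 + 1) = a + (-4/5 + a/5) = -4/5 + 6*a/5)
(I(-2) + 41)*(-14) = ((-4/5 + (6/5)*(-2)) + 41)*(-14) = ((-4/5 - 12/5) + 41)*(-14) = (-16/5 + 41)*(-14) = (189/5)*(-14) = -2646/5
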